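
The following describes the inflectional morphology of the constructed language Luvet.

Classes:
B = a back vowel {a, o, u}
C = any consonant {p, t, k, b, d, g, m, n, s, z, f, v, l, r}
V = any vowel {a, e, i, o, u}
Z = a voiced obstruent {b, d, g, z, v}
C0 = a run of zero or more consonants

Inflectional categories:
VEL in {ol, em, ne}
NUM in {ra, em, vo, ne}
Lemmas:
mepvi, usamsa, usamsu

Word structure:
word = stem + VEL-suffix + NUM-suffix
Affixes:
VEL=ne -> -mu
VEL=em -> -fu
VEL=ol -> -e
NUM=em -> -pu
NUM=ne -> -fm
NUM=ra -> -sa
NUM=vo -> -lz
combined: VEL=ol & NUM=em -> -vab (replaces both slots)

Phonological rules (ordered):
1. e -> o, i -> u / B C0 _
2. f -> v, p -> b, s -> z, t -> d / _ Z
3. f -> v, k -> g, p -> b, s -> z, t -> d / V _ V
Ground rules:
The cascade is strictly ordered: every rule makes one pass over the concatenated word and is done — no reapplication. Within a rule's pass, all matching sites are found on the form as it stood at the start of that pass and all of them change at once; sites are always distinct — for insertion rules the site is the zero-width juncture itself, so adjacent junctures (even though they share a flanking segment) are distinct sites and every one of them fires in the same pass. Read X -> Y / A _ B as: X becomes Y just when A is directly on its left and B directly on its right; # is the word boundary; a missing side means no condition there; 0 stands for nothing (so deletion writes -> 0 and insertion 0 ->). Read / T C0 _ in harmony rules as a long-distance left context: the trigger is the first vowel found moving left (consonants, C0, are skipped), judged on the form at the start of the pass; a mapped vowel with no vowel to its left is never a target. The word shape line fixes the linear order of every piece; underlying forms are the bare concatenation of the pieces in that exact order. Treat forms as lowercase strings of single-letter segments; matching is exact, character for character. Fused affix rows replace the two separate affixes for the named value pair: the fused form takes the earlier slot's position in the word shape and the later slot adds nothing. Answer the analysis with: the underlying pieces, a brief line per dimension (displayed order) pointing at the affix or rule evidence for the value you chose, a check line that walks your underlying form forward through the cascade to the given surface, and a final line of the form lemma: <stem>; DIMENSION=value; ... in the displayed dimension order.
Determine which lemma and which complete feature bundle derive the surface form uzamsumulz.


underlying: usamsu-mu-lz
VEL=ne - signalled by the affix -mu
NUM=vo - signalled by the affix -lz
check: usamsumulz -> usamsumulz -> usamsumulz -> uzamsumulz
lemma: usamsu; VEL=ne; NUM=vo


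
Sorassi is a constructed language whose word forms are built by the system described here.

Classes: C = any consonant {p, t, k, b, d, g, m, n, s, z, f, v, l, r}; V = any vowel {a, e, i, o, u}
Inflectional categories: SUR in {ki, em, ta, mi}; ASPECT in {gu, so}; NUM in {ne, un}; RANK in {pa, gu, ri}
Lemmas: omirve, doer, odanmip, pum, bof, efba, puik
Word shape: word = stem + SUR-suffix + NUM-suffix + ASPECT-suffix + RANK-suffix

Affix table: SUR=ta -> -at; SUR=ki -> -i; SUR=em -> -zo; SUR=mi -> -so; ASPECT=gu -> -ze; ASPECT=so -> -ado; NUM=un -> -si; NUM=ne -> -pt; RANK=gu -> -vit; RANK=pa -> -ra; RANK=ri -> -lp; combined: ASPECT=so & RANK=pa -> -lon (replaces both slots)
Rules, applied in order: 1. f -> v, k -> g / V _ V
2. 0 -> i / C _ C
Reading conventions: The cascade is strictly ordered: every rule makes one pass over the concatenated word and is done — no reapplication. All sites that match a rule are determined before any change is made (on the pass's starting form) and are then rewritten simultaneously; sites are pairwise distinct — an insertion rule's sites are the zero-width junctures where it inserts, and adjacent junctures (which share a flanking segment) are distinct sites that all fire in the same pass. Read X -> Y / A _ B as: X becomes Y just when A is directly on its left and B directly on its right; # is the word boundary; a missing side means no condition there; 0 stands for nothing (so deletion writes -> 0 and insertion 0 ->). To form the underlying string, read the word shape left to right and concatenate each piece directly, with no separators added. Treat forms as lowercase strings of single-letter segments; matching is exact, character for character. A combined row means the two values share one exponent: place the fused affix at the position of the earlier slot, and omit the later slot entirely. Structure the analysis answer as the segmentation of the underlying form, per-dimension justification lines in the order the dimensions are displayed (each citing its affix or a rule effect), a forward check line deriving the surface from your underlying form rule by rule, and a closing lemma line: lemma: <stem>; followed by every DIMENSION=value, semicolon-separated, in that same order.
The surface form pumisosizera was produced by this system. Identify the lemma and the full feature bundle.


underlying: pum-so-si-ze-ra
SUR=mi - signalled by the affix -so
ASPECT=gu - signalled by the affix -ze
NUM=un - signalled by the affix -si
RANK=pa - signalled by the affix -ra
check: pumsosizera -> pumsosizera -> pumisosizera
lemma: pum; SUR=mi; ASPECT=gu; NUM=un; RANK=pa


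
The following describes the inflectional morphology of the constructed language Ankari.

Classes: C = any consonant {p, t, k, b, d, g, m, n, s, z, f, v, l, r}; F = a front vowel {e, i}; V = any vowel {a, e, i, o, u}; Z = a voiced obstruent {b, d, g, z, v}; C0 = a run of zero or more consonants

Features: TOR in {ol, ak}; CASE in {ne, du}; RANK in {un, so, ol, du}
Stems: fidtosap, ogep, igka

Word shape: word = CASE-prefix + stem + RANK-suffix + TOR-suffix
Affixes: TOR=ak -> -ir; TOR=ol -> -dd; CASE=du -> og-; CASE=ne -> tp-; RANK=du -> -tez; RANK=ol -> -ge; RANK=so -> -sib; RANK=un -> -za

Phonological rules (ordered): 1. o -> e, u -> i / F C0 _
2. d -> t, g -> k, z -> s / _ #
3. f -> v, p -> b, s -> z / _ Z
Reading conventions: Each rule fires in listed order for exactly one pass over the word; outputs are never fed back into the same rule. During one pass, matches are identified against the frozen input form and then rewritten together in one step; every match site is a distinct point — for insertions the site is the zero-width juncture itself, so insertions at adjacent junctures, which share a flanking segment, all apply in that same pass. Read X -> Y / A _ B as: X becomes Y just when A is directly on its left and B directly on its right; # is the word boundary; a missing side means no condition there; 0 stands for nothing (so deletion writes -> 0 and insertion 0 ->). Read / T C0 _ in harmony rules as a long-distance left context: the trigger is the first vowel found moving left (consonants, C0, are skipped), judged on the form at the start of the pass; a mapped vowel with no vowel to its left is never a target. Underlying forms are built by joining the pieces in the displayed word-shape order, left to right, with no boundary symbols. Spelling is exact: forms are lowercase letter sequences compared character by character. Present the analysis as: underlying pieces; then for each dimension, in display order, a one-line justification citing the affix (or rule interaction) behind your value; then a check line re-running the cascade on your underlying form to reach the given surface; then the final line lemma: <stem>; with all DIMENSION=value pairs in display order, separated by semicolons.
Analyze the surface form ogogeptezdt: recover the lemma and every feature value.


underlying: og-ogep-tez-dd
TOR=ol - signalled by the affix -dd
CASE=du - signalled by the affix og-
RANK=du - signalled by the affix -tez
check: ogogeptezdd -> ogogeptezdd -> ogogeptezdt -> ogogeptezdt
lemma: ogep; TOR=ol; CASE=du; RANK=du


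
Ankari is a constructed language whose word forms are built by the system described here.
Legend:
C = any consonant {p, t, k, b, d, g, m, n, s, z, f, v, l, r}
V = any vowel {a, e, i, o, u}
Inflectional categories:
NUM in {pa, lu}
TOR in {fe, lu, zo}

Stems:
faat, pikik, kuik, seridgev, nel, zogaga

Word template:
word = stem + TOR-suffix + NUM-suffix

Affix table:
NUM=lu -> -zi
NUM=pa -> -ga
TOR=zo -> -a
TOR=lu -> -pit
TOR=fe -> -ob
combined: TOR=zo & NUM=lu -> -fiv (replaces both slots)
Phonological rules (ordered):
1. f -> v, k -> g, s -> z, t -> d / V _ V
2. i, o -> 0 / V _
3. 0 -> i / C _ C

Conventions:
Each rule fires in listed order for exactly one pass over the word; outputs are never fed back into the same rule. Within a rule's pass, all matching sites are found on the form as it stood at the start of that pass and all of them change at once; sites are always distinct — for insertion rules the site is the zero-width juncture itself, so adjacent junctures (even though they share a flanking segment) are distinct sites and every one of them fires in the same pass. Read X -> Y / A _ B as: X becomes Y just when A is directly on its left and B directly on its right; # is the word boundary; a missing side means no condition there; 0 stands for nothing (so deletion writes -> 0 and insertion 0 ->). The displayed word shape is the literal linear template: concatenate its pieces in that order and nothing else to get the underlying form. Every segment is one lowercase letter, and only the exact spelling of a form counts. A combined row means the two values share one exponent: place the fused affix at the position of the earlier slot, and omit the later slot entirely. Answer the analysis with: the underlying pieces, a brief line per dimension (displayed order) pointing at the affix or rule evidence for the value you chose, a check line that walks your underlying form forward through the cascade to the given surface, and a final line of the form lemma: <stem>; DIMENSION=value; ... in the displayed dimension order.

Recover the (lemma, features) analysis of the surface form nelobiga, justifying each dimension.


underlying: nel-ob-ga
NUM=pa - signalled by the affix -ga
TOR=fe - signalled by the affix -ob
check: nelobga -> nelobga -> nelobga -> nelobiga
lemma: nel; NUM=pa; TOR=fe


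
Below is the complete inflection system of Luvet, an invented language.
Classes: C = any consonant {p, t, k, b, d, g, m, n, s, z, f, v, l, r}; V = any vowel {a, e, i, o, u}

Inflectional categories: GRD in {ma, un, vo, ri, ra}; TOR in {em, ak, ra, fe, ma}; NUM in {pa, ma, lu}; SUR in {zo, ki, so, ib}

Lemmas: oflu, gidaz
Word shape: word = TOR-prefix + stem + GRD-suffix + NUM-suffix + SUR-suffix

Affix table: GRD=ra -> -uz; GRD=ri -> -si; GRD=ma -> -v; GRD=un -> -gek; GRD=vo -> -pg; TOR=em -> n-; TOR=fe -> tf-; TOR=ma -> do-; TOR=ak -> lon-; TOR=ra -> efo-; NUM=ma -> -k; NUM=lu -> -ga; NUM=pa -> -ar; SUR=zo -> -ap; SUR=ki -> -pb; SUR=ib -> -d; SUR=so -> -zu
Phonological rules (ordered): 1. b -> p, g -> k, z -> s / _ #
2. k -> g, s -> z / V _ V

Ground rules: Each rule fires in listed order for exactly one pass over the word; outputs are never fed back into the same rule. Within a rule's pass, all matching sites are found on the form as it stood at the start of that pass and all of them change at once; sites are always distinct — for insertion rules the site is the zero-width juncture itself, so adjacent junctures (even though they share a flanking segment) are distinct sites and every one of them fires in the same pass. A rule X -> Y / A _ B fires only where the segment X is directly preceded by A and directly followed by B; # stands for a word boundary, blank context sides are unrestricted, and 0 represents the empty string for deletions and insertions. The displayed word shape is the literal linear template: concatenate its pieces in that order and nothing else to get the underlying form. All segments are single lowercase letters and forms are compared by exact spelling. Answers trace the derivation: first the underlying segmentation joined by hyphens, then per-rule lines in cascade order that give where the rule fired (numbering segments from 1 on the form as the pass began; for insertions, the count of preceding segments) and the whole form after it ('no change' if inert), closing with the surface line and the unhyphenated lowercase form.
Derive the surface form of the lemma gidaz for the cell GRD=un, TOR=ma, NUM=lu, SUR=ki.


underlying: do-gidaz-gek-ga-pb
1. b -> p, g -> k, z -> s / _ #: fires at position(s) 14: dogidazgekgapp
2. k -> g, s -> z / V _ V: no change
surface: dogidazgekgapp


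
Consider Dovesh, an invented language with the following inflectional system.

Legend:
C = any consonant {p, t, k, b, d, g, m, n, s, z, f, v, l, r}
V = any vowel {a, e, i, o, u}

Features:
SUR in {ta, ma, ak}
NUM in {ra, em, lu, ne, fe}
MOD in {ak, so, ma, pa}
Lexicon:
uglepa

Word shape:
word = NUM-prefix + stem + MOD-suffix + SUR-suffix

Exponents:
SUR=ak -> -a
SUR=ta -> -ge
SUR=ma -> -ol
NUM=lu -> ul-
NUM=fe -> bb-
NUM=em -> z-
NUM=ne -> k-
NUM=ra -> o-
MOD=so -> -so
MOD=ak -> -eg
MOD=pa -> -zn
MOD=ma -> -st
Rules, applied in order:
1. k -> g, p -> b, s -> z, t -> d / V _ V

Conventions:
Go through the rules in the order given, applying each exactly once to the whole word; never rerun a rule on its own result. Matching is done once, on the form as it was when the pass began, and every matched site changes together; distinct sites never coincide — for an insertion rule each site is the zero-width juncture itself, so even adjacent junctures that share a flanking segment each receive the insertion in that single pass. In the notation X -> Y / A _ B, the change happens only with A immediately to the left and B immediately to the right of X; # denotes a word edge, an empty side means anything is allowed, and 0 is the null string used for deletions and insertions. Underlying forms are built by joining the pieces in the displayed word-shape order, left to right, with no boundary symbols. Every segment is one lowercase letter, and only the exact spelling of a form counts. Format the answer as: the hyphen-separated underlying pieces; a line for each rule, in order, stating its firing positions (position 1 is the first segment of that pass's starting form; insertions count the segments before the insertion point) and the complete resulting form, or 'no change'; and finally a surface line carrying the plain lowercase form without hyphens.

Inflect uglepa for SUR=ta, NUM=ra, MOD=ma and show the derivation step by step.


underlying: o-uglepa-st-ge
1. k -> g, p -> b, s -> z, t -> d / V _ V: fires at position(s) 6: ouglebastge
surface: ouglebastge


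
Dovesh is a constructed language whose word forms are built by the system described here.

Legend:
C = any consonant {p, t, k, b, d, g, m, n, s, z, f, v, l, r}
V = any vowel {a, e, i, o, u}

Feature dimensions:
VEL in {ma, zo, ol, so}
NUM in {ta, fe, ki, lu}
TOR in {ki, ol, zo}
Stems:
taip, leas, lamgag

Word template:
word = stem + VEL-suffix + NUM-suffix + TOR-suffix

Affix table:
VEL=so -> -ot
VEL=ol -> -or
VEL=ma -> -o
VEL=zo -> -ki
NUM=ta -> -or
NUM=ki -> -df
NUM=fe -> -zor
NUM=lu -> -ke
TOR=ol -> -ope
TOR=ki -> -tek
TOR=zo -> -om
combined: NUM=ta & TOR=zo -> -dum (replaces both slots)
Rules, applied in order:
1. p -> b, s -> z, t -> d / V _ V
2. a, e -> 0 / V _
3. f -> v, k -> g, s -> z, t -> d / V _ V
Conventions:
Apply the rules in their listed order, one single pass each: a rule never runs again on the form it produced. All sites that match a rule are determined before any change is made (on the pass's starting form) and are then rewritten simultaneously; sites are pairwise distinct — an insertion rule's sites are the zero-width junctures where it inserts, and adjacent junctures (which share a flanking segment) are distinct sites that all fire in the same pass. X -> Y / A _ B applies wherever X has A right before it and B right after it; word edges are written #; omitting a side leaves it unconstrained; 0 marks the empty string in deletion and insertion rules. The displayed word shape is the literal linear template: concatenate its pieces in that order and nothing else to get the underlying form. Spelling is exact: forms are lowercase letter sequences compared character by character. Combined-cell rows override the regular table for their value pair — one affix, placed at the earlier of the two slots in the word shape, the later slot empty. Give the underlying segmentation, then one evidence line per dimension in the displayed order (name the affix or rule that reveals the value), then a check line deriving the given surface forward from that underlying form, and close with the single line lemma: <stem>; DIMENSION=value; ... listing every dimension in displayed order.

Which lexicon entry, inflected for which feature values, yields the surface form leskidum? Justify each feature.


underlying: leas-ki-dum
VEL=zo - signalled by the affix -ki
NUM=ta - signalled by the combined affix row
TOR=zo - signalled by the combined affix row
check: leaskidum -> leaskidum -> leskidum -> leskidum
lemma: leas; VEL=zo; NUM=ta; TOR=zo


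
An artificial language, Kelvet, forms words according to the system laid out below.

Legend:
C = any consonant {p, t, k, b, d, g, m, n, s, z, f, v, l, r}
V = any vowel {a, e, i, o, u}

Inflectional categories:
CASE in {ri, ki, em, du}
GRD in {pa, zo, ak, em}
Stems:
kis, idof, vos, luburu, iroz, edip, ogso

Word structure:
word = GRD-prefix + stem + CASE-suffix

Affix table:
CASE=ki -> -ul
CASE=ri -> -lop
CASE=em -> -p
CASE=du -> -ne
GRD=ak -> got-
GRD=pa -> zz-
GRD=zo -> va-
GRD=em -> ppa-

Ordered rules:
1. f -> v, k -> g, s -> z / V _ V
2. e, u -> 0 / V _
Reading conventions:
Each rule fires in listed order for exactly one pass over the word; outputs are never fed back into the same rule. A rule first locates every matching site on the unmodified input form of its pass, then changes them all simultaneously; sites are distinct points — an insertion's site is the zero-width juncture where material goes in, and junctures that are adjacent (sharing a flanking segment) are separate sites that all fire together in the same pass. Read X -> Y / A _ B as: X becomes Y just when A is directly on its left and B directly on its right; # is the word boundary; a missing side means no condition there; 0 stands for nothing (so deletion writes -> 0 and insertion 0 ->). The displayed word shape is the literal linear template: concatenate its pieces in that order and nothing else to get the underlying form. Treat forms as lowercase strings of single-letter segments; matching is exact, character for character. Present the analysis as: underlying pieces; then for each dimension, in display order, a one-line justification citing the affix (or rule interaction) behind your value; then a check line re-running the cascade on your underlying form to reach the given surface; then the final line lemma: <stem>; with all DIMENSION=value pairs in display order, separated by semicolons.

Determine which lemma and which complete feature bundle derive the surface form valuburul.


underlying: va-luburu-ul
CASE=ki - signalled by the affix -ul
GRD=zo - signalled by the affix va-
check: valuburuul -> valuburuul -> valuburul
lemma: luburu; CASE=ki; GRD=zo


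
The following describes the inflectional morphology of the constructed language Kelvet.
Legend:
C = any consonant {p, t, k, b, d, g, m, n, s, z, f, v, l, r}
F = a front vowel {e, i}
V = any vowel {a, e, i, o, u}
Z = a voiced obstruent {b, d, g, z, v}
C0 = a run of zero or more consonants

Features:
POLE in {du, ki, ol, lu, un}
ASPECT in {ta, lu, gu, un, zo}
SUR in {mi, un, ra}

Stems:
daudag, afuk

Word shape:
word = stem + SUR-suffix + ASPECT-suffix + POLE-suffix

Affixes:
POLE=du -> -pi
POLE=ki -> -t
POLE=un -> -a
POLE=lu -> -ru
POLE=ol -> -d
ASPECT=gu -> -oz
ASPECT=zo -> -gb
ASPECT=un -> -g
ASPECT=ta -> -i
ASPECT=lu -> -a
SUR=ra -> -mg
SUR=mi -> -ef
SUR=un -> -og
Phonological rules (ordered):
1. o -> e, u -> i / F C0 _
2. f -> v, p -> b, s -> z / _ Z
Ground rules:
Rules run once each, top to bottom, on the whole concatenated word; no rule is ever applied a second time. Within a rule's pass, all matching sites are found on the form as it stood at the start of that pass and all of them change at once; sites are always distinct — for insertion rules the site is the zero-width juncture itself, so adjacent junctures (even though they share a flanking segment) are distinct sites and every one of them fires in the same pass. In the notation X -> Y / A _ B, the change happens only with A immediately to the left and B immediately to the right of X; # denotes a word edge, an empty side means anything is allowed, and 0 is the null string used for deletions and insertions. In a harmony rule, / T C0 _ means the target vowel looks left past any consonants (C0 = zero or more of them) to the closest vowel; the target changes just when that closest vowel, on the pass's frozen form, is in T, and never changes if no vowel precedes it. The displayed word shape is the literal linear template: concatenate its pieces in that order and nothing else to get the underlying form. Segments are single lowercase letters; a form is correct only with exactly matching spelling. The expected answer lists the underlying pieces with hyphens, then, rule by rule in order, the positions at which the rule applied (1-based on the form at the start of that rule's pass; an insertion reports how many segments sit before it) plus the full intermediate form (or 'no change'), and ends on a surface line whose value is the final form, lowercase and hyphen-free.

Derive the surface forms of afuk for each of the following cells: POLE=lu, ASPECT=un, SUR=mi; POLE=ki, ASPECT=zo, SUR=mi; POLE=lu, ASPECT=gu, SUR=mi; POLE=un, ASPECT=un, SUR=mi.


cell POLE=lu, ASPECT=un, SUR=mi:
underlying: afuk-ef-g-ru
1. o -> e, u -> i / F C0 _: fires at position(s) 9: afukefgri
2. f -> v, p -> b, s -> z / _ Z: fires at position(s) 6: afukevgri
surface: afukevgri

cell POLE=ki, ASPECT=zo, SUR=mi:
underlying: afuk-ef-gb-t
1. o -> e, u -> i / F C0 _: no change
2. f -> v, p -> b, s -> z / _ Z: fires at position(s) 6: afukevgbt
surface: afukevgbt

cell POLE=lu, ASPECT=gu, SUR=mi:
underlying: afuk-ef-oz-ru
1. o -> e, u -> i / F C0 _: fires at position(s) 7: afukefezru
2. f -> v, p -> b, s -> z / _ Z: no change
surface: afukefezru

cell POLE=un, ASPECT=un, SUR=mi:
underlying: afuk-ef-g-a
1. o -> e, u -> i / F C0 _: no change
2. f -> v, p -> b, s -> z / _ Z: fires at position(s) 6: afukevga
surface: afukevga


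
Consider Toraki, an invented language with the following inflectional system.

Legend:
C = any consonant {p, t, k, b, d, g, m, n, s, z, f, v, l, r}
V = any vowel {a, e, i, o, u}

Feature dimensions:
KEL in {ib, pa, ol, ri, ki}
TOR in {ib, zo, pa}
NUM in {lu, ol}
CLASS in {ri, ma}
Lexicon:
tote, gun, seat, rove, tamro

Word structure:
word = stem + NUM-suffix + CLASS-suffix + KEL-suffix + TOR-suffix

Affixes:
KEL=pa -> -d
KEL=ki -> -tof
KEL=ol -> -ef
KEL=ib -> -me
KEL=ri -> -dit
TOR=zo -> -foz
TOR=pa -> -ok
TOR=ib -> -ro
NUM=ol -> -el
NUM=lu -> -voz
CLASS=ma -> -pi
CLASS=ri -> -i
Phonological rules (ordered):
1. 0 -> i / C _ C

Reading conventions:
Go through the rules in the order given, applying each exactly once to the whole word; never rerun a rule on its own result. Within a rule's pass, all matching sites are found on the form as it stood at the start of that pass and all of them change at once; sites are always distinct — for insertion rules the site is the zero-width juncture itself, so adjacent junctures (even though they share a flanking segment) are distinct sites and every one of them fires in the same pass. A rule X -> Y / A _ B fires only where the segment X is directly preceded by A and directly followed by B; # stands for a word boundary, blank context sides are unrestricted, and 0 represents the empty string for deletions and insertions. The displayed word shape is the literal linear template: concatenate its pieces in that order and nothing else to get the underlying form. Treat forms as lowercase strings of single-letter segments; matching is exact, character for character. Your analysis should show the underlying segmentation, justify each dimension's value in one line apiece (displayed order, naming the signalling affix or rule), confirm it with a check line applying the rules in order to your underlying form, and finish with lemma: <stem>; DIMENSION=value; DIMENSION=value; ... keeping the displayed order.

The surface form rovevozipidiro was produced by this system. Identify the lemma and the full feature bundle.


underlying: rove-voz-pi-d-ro
KEL=pa - signalled by the affix -d
TOR=ib - signalled by the affix -ro
NUM=lu - signalled by the affix -voz
CLASS=ma - signalled by the affix -pi
check: rovevozpidro -> rovevozipidiro
lemma: rove; KEL=pa; TOR=ib; NUM=lu; CLASS=ma


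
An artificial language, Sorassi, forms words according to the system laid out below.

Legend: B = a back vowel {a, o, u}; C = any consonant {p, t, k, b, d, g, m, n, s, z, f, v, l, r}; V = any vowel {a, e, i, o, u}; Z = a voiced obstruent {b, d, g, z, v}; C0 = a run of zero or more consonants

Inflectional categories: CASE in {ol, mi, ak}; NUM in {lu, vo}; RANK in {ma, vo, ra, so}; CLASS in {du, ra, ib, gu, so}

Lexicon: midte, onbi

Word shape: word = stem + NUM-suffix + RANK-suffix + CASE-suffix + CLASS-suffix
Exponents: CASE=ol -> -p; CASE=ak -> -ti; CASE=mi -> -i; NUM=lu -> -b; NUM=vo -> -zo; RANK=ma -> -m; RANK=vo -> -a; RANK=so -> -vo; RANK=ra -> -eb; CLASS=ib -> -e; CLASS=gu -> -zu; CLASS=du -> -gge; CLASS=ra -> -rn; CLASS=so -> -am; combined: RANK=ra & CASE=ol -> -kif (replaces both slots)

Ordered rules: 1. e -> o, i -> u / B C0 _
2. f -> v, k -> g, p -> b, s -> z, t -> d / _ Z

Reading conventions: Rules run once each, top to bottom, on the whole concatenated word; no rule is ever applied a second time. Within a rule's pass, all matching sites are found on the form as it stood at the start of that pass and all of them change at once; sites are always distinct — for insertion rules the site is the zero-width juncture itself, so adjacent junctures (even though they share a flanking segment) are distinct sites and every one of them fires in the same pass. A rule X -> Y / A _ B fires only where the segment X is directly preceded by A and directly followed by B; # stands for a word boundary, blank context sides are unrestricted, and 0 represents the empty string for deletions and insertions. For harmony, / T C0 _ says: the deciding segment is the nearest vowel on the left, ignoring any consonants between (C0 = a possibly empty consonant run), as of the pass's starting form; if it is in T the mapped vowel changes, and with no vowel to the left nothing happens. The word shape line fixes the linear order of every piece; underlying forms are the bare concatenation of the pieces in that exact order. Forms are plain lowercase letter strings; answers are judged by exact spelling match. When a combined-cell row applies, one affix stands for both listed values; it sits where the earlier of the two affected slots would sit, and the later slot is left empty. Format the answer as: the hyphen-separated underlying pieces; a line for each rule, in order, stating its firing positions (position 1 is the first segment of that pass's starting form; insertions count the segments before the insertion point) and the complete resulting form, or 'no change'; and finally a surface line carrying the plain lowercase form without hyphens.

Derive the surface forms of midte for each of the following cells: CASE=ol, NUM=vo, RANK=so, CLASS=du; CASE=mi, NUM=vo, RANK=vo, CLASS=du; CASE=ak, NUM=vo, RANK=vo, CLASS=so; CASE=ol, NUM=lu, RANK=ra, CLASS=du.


cell CASE=ol, NUM=vo, RANK=so, CLASS=du:
underlying: midte-zo-vo-p-gge
1. e -> o, i -> u / B C0 _: fires at position(s) 13: midtezovopggo
2. f -> v, k -> g, p -> b, s -> z, t -> d / _ Z: fires at position(s) 10: midtezovobggo
surface: midtezovobggo

cell CASE=mi, NUM=vo, RANK=vo, CLASS=du:
underlying: midte-zo-a-i-gge
1. e -> o, i -> u / B C0 _: fires at position(s) 9: midtezoaugge
2. f -> v, k -> g, p -> b, s -> z, t -> d / _ Z: no change
surface: midtezoaugge

cell CASE=ak, NUM=vo, RANK=vo, CLASS=so:
underlying: midte-zo-a-ti-am
1. e -> o, i -> u / B C0 _: fires at position(s) 10: midtezoatuam
2. f -> v, k -> g, p -> b, s -> z, t -> d / _ Z: no change
surface: midtezoatuam

cell CASE=ol, NUM=lu, RANK=ra, CLASS=du:
underlying: midte-b-kif-gge
1. e -> o, i -> u / B C0 _: no change
2. f -> v, k -> g, p -> b, s -> z, t -> d / _ Z: fires at position(s) 9: midtebkivgge
surface: midtebkivgge


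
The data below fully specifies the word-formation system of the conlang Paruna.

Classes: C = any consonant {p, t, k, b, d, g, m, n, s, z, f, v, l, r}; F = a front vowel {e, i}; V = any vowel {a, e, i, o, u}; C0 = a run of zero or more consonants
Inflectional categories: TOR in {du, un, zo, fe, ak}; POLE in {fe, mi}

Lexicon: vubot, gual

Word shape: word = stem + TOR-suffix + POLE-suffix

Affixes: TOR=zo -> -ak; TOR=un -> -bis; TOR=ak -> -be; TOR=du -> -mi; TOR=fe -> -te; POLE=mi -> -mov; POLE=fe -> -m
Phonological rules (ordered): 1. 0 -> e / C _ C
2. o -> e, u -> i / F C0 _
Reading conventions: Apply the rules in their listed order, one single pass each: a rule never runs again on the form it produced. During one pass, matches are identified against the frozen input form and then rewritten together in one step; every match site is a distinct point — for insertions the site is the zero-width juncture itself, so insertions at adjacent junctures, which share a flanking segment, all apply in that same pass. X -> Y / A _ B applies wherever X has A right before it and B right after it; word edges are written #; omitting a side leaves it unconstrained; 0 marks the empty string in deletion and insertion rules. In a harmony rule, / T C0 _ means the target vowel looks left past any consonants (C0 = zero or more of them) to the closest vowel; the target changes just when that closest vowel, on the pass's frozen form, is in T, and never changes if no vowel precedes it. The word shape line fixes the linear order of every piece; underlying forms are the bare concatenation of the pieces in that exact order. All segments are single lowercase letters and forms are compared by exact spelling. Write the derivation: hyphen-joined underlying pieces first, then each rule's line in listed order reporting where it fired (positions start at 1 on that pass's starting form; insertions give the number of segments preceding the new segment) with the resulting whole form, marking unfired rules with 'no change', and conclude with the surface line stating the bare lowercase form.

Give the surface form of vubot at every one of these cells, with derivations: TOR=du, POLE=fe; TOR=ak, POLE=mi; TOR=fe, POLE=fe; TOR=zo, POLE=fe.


cell TOR=du, POLE=fe:
underlying: vubot-mi-m
1. 0 -> e / C _ C: inserts after position(s) 5: vubotemim
2. o -> e, u -> i / F C0 _: no change
surface: vubotemim

cell TOR=ak, POLE=mi:
underlying: vubot-be-mov
1. 0 -> e / C _ C: inserts after position(s) 5: vubotebemov
2. o -> e, u -> i / F C0 _: fires at position(s) 10: vubotebemev
surface: vubotebemev

cell TOR=fe, POLE=fe:
underlying: vubot-te-m
1. 0 -> e / C _ C: inserts after position(s) 5: vubotetem
2. o -> e, u -> i / F C0 _: no change
surface: vubotetem

cell TOR=zo, POLE=fe:
underlying: vubot-ak-m
1. 0 -> e / C _ C: inserts after position(s) 7: vubotakem
2. o -> e, u -> i / F C0 _: no change
surface: vubotakem


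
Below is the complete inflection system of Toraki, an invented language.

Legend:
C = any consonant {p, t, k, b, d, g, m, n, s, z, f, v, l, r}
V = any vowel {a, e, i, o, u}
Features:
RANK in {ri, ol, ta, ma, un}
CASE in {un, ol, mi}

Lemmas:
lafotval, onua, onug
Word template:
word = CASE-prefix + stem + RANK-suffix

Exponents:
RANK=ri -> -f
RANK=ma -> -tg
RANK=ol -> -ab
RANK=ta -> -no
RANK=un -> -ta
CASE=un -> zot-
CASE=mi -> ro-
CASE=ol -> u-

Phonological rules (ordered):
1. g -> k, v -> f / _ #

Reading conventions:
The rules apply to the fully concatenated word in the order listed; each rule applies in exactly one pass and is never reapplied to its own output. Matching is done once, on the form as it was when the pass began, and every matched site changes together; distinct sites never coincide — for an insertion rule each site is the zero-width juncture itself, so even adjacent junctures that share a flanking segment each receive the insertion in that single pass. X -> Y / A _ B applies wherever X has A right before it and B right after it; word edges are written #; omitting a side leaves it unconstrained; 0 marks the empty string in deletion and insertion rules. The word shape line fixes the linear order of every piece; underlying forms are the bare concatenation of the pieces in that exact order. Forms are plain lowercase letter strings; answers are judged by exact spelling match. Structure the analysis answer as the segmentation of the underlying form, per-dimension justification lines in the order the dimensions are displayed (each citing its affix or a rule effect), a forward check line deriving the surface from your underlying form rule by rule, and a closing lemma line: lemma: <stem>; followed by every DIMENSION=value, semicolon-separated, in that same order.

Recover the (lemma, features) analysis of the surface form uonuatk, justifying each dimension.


underlying: u-onua-tg
RANK=ma - signalled by the affix -tg
CASE=ol - signalled by the affix u-
check: uonuatg -> uonuatk
lemma: onua; RANK=ma; CASE=ol


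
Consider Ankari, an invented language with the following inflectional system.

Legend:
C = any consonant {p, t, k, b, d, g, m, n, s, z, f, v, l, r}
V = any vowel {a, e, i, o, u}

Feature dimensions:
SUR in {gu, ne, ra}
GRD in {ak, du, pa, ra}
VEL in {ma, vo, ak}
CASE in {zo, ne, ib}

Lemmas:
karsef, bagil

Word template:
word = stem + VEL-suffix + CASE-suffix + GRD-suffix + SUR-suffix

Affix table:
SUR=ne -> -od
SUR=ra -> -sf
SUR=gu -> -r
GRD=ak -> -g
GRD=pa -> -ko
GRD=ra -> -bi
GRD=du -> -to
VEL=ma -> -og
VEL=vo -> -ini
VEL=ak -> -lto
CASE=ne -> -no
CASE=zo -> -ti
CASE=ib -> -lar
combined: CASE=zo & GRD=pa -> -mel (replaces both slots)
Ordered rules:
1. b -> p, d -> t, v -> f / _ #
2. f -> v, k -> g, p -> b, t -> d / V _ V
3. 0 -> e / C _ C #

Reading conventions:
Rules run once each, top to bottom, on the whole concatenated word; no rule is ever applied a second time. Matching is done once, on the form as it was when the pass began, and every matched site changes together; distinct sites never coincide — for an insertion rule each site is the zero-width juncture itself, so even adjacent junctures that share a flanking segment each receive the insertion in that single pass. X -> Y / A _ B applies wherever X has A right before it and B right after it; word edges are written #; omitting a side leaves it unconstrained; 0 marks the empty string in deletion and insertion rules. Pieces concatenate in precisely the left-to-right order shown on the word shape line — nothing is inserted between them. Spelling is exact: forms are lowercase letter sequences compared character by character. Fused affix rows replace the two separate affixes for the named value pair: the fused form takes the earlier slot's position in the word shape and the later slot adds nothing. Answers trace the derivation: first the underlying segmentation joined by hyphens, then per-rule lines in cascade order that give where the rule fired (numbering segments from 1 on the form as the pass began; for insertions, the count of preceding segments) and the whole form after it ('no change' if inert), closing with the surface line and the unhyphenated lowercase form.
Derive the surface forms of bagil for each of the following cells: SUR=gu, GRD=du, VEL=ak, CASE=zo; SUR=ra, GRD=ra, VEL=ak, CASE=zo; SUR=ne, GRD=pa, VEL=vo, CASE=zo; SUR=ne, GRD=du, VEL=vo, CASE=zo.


cell SUR=gu, GRD=du, VEL=ak, CASE=zo:
underlying: bagil-lto-ti-to-r
1. b -> p, d -> t, v -> f / _ #: no change
2. f -> v, k -> g, p -> b, t -> d / V _ V: fires at position(s) 9, 11: bagilltodidor
3. 0 -> e / C _ C #: no change
surface: bagilltodidor

cell SUR=ra, GRD=ra, VEL=ak, CASE=zo:
underlying: bagil-lto-ti-bi-sf
1. b -> p, d -> t, v -> f / _ #: no change
2. f -> v, k -> g, p -> b, t -> d / V _ V: fires at position(s) 9: bagilltodibisf
3. 0 -> e / C _ C #: inserts after position(s) 13: bagilltodibisef
surface: bagilltodibisef

cell SUR=ne, GRD=pa, VEL=vo, CASE=zo:
underlying: bagil-ini-mel-od
1. b -> p, d -> t, v -> f / _ #: fires at position(s) 13: bagilinimelot
2. f -> v, k -> g, p -> b, t -> d / V _ V: no change
3. 0 -> e / C _ C #: no change
surface: bagilinimelot

cell SUR=ne, GRD=du, VEL=vo, CASE=zo:
underlying: bagil-ini-ti-to-od
1. b -> p, d -> t, v -> f / _ #: fires at position(s) 14: bagilinititoot
2. f -> v, k -> g, p -> b, t -> d / V _ V: fires at position(s) 9, 11: bagilinididoot
3. 0 -> e / C _ C #: no change
surface: bagilinididoot


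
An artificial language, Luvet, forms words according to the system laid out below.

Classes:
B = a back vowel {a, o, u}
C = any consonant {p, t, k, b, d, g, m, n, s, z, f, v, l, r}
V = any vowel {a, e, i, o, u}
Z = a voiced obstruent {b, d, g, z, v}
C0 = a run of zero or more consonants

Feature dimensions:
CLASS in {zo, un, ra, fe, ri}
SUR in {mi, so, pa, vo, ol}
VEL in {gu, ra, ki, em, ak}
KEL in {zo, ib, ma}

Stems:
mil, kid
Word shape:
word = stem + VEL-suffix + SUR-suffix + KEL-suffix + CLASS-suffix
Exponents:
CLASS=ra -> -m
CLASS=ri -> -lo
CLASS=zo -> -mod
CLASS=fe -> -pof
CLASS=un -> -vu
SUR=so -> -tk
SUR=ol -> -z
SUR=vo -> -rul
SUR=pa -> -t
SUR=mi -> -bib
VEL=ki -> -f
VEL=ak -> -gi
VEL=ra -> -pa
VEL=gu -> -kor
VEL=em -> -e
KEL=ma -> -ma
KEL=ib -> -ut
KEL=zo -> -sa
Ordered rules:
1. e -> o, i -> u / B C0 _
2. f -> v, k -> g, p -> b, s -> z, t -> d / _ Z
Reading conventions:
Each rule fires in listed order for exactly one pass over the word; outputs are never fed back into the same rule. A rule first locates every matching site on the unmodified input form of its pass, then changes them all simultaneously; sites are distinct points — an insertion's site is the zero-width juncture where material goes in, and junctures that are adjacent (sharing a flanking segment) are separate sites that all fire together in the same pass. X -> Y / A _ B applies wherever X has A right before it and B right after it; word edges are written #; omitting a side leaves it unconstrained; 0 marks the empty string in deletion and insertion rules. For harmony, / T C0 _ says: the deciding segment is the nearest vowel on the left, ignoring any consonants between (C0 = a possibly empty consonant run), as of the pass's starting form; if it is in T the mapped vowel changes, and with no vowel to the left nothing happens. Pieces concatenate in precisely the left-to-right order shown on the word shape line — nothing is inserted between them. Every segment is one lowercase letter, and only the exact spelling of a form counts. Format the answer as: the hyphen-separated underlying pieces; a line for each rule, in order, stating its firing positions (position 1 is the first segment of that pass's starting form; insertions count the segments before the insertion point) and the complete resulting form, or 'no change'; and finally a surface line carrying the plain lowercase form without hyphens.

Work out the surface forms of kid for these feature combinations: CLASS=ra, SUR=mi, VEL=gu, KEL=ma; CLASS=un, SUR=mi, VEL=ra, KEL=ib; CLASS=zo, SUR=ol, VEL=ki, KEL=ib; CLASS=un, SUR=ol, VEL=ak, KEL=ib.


cell CLASS=ra, SUR=mi, VEL=gu, KEL=ma:
underlying: kid-kor-bib-ma-m
1. e -> o, i -> u / B C0 _: fires at position(s) 8: kidkorbubmam
2. f -> v, k -> g, p -> b, s -> z, t -> d / _ Z: no change
surface: kidkorbubmam

cell CLASS=un, SUR=mi, VEL=ra, KEL=ib:
underlying: kid-pa-bib-ut-vu
1. e -> o, i -> u / B C0 _: fires at position(s) 7: kidpabubutvu
2. f -> v, k -> g, p -> b, s -> z, t -> d / _ Z: fires at position(s) 10: kidpabubudvu
surface: kidpabubudvu

cell CLASS=zo, SUR=ol, VEL=ki, KEL=ib:
underlying: kid-f-z-ut-mod
1. e -> o, i -> u / B C0 _: no change
2. f -> v, k -> g, p -> b, s -> z, t -> d / _ Z: fires at position(s) 4: kidvzutmod
surface: kidvzutmod

cell CLASS=un, SUR=ol, VEL=ak, KEL=ib:
underlying: kid-gi-z-ut-vu
1. e -> o, i -> u / B C0 _: no change
2. f -> v, k -> g, p -> b, s -> z, t -> d / _ Z: fires at position(s) 8: kidgizudvu
surface: kidgizudvu


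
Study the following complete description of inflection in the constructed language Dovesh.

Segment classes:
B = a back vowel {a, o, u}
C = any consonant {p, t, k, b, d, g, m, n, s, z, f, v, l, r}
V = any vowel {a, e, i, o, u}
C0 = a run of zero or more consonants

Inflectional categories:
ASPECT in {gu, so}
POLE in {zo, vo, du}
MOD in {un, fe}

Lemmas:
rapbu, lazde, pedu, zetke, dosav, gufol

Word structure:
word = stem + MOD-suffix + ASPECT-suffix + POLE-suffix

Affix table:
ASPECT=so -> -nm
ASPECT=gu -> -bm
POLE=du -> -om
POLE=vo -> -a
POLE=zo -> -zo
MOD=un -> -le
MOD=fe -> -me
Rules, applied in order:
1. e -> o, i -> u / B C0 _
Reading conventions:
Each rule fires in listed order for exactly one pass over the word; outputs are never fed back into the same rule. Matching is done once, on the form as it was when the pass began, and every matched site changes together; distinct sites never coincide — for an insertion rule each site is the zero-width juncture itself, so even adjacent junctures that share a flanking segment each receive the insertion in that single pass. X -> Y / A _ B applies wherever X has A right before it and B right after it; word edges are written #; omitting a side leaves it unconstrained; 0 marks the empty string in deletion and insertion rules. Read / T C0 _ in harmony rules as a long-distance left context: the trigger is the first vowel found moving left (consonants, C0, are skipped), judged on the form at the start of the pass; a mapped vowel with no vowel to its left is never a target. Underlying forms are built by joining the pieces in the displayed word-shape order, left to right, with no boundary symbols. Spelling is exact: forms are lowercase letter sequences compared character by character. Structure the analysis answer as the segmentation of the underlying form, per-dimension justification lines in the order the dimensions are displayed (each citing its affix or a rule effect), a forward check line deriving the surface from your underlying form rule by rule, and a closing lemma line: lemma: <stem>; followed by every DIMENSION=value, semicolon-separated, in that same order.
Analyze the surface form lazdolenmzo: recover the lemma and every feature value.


underlying: lazde-le-nm-zo
ASPECT=so - signalled by the affix -nm
POLE=zo - signalled by the affix -zo
MOD=un - signalled by the affix -le
check: lazdelenmzo -> lazdolenmzo
lemma: lazde; ASPECT=so; POLE=zo; MOD=un
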